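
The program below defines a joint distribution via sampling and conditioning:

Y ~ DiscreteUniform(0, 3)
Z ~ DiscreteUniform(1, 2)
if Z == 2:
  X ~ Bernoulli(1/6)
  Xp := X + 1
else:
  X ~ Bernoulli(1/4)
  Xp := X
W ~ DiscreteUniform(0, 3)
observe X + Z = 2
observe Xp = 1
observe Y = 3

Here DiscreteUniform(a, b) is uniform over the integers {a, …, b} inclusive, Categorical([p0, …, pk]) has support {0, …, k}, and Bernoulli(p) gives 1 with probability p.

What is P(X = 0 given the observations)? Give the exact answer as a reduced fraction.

Enumerate traces; 8 have nonzero weight after conditioning:
  (Y=3, Z=1, X=1, W=0) weight 1/128
  (Y=3, Z=1, X=1, W=1) weight 1/128
  (Y=3, Z=1, X=1, W=2) weight 1/128
  (Y=3, Z=1, X=1, W=3) weight 1/128
  (Y=3, Z=2, X=0, W=0) weight 5/192
  (Y=3, Z=2, X=0, W=1) weight 5/192
  (Y=3, Z=2, X=0, W=2) weight 5/192
  (Y=3, Z=2, X=0, W=3) weight 5/192
Group by X:
  weight(X=0) = 5/48
  weight(X=1) = 1/32
Total weight = 5/48 + 1/32 = 13/96
P(X=0 | obs) = 5/48 / 13/96 = 10/13
P(X=1 | obs) = 1/32 / 13/96 = 3/13

P(X = 0 | obs) = 10/13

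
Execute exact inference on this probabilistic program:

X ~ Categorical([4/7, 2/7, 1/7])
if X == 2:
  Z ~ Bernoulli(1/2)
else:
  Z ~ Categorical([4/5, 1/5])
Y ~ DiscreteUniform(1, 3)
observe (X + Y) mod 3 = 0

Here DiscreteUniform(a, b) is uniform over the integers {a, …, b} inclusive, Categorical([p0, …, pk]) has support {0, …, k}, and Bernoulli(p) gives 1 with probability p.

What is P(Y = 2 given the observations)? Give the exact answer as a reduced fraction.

Enumerate traces; 6 have nonzero weight after conditioning:
  (X=0, Z=0, Y=3) weight 16/105
  (X=0, Z=1, Y=3) weight 4/105
  (X=1, Z=0, Y=2) weight 8/105
  (X=1, Z=1, Y=2) weight 2/105
  (X=2, Z=0, Y=1) weight 1/42
  (X=2, Z=1, Y=1) weight 1/42
Group by Y:
  weight(Y=1) = 1/21
  weight(Y=2) = 2/21
  weight(Y=3) = 4/21
Total weight = 1/21 + 2/21 + 4/21 = 1/3
P(Y=1 | obs) = 1/21 / 1/3 = 1/7
P(Y=2 | obs) = 2/21 / 1/3 = 2/7
P(Y=3 | obs) = 4/21 / 1/3 = 4/7

P(Y = 2 | obs) = 2/7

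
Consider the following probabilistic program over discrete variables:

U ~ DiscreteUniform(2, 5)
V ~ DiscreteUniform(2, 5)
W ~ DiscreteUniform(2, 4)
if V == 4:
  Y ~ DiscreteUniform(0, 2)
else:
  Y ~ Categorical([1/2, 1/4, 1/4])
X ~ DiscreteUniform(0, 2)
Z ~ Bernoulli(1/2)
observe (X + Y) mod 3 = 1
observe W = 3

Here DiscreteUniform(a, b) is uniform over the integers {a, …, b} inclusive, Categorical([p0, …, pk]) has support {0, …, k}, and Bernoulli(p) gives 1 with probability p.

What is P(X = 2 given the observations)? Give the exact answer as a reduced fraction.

P(X = 2 | obs) = 13/48

Enumerate traces; 96 have nonzero weight after conditioning:
  (U=2, V=2, W=3, Y=0, X=1, Z=0) weight 1/576
  (U=2, V=2, W=3, Y=0, X=1, Z=1) weight 1/576
  (U=2, V=2, W=3, Y=1, X=0, Z=0) weight 1/1152
  (U=2, V=2, W=3, Y=1, X=0, Z=1) weight 1/1152
  (U=2, V=2, W=3, Y=2, X=2, Z=0) weight 1/1152
  (U=2, V=2, W=3, Y=2, X=2, Z=1) weight 1/1152
  (U=2, V=3, W=3, Y=0, X=1, Z=0) weight 1/576
  (U=2, V=3, W=3, Y=0, X=1, Z=1) weight 1/576
  … 88 more
Group by X:
  weight(X=0) = 13/432
  weight(X=1) = 11/216
  weight(X=2) = 13/432
Total weight = 13/432 + 11/216 + 13/432 = 1/9
P(X=0 | obs) = 13/432 / 1/9 = 13/48
P(X=1 | obs) = 11/216 / 1/9 = 11/24
P(X=2 | obs) = 13/432 / 1/9 = 13/48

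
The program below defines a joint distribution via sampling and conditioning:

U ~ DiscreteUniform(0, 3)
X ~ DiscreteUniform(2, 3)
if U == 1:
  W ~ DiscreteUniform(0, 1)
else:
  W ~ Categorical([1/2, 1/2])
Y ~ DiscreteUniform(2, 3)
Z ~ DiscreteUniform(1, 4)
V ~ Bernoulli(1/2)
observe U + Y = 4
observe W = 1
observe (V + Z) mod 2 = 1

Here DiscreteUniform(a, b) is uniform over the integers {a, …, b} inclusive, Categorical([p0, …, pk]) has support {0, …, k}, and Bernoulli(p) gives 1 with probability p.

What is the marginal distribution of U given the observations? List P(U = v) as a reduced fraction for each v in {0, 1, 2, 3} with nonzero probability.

P(U=1) = 1/2, P(U=2) = 1/2

Enumerate traces; 16 have nonzero weight after conditioning:
  (U=1, X=2, W=1, Y=3, Z=1, V=0) weight 1/256
  (U=1, X=2, W=1, Y=3, Z=2, V=1) weight 1/256
  (U=1, X=2, W=1, Y=3, Z=3, V=0) weight 1/256
  (U=1, X=2, W=1, Y=3, Z=4, V=1) weight 1/256
  (U=1, X=3, W=1, Y=3, Z=1, V=0) weight 1/256
  (U=1, X=3, W=1, Y=3, Z=2, V=1) weight 1/256
  (U=1, X=3, W=1, Y=3, Z=3, V=0) weight 1/256
  (U=1, X=3, W=1, Y=3, Z=4, V=1) weight 1/256
  (U=2, X=2, W=1, Y=2, Z=1, V=0) weight 1/256
  … 7 more
Group by U:
  weight(U=1) = 1/32
  weight(U=2) = 1/32
Total weight = 1/32 + 1/32 = 1/16
P(U=1 | obs) = 1/32 / 1/16 = 1/2
P(U=2 | obs) = 1/32 / 1/16 = 1/2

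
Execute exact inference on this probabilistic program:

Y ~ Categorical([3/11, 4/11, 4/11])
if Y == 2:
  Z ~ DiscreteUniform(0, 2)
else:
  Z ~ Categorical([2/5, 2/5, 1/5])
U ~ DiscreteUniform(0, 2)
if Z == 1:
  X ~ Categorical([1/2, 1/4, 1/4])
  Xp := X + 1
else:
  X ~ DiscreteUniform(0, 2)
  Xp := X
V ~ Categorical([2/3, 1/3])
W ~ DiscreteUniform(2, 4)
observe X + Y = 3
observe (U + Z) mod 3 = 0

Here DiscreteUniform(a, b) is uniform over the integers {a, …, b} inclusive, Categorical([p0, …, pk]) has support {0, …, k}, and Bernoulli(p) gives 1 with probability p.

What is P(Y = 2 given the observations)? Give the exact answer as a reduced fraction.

P(Y = 2 | obs) = 55/109

Enumerate traces; 36 have nonzero weight after conditioning:
  (Y=1, Z=0, U=0, X=2, V=0, W=2) weight 16/4455
  (Y=1, Z=0, U=0, X=2, V=0, W=3) weight 16/4455
  (Y=1, Z=0, U=0, X=2, V=0, W=4) weight 16/4455
  (Y=1, Z=0, U=0, X=2, V=1, W=2) weight 8/4455
  (Y=1, Z=0, U=0, X=2, V=1, W=3) weight 8/4455
  (Y=1, Z=0, U=0, X=2, V=1, W=4) weight 8/4455
  (Y=1, Z=1, U=2, X=2, V=0, W=2) weight 4/1485
  (Y=1, Z=1, U=2, X=2, V=0, W=3) weight 4/1485
  (Y=2, Z=0, U=0, X=1, V=0, W=2) weight 8/2673
  … 27 more
Group by Y:
  weight(Y=1) = 2/55
  weight(Y=2) = 1/27
Total weight = 2/55 + 1/27 = 109/1485
P(Y=1 | obs) = 2/55 / 109/1485 = 54/109
P(Y=2 | obs) = 1/27 / 109/1485 = 55/109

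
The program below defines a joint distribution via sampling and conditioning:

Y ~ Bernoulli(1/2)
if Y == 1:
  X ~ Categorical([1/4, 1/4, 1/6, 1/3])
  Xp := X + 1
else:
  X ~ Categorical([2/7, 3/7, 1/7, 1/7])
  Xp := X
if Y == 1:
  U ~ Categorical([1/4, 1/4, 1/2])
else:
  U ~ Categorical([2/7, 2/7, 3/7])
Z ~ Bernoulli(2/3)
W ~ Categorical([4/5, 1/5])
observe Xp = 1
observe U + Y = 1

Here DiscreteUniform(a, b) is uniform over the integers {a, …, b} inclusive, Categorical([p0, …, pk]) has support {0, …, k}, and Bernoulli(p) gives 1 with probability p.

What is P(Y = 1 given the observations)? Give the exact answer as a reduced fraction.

P(Y = 1 | obs) = 49/145

Enumerate traces; 8 have nonzero weight after conditioning:
  (Y=0, X=1, U=1, Z=0, W=0) weight 4/245
  (Y=0, X=1, U=1, Z=0, W=1) weight 1/245
  (Y=0, X=1, U=1, Z=1, W=0) weight 8/245
  (Y=0, X=1, U=1, Z=1, W=1) weight 2/245
  (Y=1, X=0, U=0, Z=0, W=0) weight 1/120
  (Y=1, X=0, U=0, Z=0, W=1) weight 1/480
  (Y=1, X=0, U=0, Z=1, W=0) weight 1/60
  (Y=1, X=0, U=0, Z=1, W=1) weight 1/240
Group by Y:
  weight(Y=0) = 3/49
  weight(Y=1) = 1/32
Total weight = 3/49 + 1/32 = 145/1568
P(Y=0 | obs) = 3/49 / 145/1568 = 96/145
P(Y=1 | obs) = 1/32 / 145/1568 = 49/145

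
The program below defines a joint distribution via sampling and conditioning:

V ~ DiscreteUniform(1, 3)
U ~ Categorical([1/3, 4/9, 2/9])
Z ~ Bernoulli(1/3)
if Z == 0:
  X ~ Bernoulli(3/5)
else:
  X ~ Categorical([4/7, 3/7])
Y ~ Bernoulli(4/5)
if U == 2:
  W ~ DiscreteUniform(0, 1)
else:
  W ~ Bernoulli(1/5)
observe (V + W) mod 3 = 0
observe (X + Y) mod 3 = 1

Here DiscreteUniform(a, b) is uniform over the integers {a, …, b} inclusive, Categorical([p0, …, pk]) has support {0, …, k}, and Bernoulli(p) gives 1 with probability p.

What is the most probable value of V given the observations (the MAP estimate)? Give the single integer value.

Enumerate traces; 24 have nonzero weight after conditioning:
  (V=2, U=0, Z=0, X=0, Y=1, W=1) weight 16/3375
  (V=2, U=0, Z=0, X=1, Y=0, W=1) weight 2/1125
  (V=2, U=0, Z=1, X=0, Y=1, W=1) weight 16/4725
  (V=2, U=0, Z=1, X=1, Y=0, W=1) weight 1/1575
  (V=2, U=1, Z=0, X=0, Y=1, W=1) weight 64/10125
  (V=2, U=1, Z=0, X=1, Y=0, W=1) weight 8/3375
  (V=2, U=1, Z=1, X=0, Y=1, W=1) weight 64/14175
  (V=2, U=1, Z=1, X=1, Y=0, W=1) weight 4/4725
  (V=3, U=0, Z=0, X=0, Y=1, W=0) weight 64/3375
  … 15 more
Group by V:
  weight(V=2) = 332/7875
  weight(V=3) = 913/7875
Total weight = 332/7875 + 913/7875 = 83/525
P(V=2 | obs) = 332/7875 / 83/525 = 4/15
P(V=3 | obs) = 913/7875 / 83/525 = 11/15
argmax = 3

argmax_v P(V = v | obs) = 3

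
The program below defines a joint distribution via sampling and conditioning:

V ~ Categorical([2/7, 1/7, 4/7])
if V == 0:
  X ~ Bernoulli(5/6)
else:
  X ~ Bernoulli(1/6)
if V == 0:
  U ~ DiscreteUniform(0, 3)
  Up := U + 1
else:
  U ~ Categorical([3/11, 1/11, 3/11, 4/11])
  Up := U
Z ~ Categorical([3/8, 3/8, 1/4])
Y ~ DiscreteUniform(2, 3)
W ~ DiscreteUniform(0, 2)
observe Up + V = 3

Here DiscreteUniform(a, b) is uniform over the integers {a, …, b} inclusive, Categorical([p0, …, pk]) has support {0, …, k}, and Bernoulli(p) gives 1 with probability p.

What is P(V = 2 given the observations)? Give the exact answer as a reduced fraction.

P(V = 2 | obs) = 8/25

Enumerate traces; 108 have nonzero weight after conditioning:
  (V=0, X=0, U=2, Z=0, Y=2, W=0) weight 1/1344
  (V=0, X=0, U=2, Z=0, Y=2, W=1) weight 1/1344
  (V=0, X=0, U=2, Z=0, Y=2, W=2) weight 1/1344
  (V=0, X=0, U=2, Z=0, Y=3, W=0) weight 1/1344
  (V=0, X=0, U=2, Z=0, Y=3, W=1) weight 1/1344
  (V=0, X=0, U=2, Z=0, Y=3, W=2) weight 1/1344
  (V=0, X=0, U=2, Z=1, Y=2, W=0) weight 1/1344
  (V=0, X=0, U=2, Z=1, Y=2, W=1) weight 1/1344
  (V=1, X=0, U=2, Z=0, Y=2, W=0) weight 5/2464
  (V=2, X=0, U=1, Z=0, Y=2, W=0) weight 5/1848
  … 98 more
Group by V:
  weight(V=0) = 1/14
  weight(V=1) = 3/77
  weight(V=2) = 4/77
Total weight = 1/14 + 3/77 + 4/77 = 25/154
P(V=0 | obs) = 1/14 / 25/154 = 11/25
P(V=1 | obs) = 3/77 / 25/154 = 6/25
P(V=2 | obs) = 4/77 / 25/154 = 8/25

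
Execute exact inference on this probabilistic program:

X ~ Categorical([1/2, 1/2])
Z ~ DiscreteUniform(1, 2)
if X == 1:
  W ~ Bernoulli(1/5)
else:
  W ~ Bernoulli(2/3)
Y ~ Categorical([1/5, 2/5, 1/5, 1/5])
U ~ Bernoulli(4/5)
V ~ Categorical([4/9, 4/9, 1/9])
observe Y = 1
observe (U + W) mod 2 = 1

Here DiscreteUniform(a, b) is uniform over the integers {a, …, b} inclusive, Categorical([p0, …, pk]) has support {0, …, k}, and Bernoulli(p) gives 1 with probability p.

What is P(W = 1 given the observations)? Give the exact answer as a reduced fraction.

P(W = 1 | obs) = 13/81

Enumerate traces; 24 have nonzero weight after conditioning:
  (X=0, Z=1, W=0, Y=1, U=1, V=0) weight 8/675
  (X=0, Z=1, W=0, Y=1, U=1, V=1) weight 8/675
  (X=0, Z=1, W=0, Y=1, U=1, V=2) weight 2/675
  (X=0, Z=1, W=1, Y=1, U=0, V=0) weight 4/675
  (X=0, Z=1, W=1, Y=1, U=0, V=1) weight 4/675
  (X=0, Z=1, W=1, Y=1, U=0, V=2) weight 1/675
  (X=0, Z=2, W=0, Y=1, U=1, V=0) weight 8/675
  (X=0, Z=2, W=0, Y=1, U=1, V=1) weight 8/675
  … 16 more
Group by W:
  weight(W=0) = 68/375
  weight(W=1) = 13/375
Total weight = 68/375 + 13/375 = 27/125
P(W=0 | obs) = 68/375 / 27/125 = 68/81
P(W=1 | obs) = 13/375 / 27/125 = 13/81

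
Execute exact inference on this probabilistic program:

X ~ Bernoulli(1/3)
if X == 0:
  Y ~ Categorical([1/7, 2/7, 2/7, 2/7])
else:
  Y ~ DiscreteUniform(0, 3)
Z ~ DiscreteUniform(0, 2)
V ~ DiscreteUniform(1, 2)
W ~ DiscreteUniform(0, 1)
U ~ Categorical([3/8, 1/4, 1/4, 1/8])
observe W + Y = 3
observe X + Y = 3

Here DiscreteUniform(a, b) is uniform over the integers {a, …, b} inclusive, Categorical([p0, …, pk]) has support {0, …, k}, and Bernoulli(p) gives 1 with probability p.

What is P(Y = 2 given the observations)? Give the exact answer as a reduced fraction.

Enumerate traces; 48 have nonzero weight after conditioning:
  (X=0, Y=3, Z=0, V=1, W=0, U=0) weight 1/168
  (X=0, Y=3, Z=0, V=1, W=0, U=1) weight 1/252
  (X=0, Y=3, Z=0, V=1, W=0, U=2) weight 1/252
  (X=0, Y=3, Z=0, V=1, W=0, U=3) weight 1/504
  (X=0, Y=3, Z=0, V=2, W=0, U=0) weight 1/168
  (X=0, Y=3, Z=0, V=2, W=0, U=1) weight 1/252
  (X=0, Y=3, Z=0, V=2, W=0, U=2) weight 1/252
  (X=0, Y=3, Z=0, V=2, W=0, U=3) weight 1/504
  (X=1, Y=2, Z=0, V=1, W=1, U=0) weight 1/384
  … 39 more
Group by Y:
  weight(Y=2) = 1/24
  weight(Y=3) = 2/21
Total weight = 1/24 + 2/21 = 23/168
P(Y=2 | obs) = 1/24 / 23/168 = 7/23
P(Y=3 | obs) = 2/21 / 23/168 = 16/23

P(Y = 2 | obs) = 7/23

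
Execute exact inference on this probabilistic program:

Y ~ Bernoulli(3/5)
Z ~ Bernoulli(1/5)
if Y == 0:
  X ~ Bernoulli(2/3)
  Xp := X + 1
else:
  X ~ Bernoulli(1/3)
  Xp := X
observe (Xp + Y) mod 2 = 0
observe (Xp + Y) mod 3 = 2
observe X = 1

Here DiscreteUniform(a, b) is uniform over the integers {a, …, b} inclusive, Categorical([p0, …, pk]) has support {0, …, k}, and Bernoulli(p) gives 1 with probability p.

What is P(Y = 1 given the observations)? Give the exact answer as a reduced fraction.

Enumerate traces; 4 have nonzero weight after conditioning:
  (Y=0, Z=0, X=1) weight 16/75
  (Y=0, Z=1, X=1) weight 4/75
  (Y=1, Z=0, X=1) weight 4/25
  (Y=1, Z=1, X=1) weight 1/25
Group by Y:
  weight(Y=0) = 4/15
  weight(Y=1) = 1/5
Total weight = 4/15 + 1/5 = 7/15
P(Y=0 | obs) = 4/15 / 7/15 = 4/7
P(Y=1 | obs) = 1/5 / 7/15 = 3/7

P(Y = 1 | obs) = 3/7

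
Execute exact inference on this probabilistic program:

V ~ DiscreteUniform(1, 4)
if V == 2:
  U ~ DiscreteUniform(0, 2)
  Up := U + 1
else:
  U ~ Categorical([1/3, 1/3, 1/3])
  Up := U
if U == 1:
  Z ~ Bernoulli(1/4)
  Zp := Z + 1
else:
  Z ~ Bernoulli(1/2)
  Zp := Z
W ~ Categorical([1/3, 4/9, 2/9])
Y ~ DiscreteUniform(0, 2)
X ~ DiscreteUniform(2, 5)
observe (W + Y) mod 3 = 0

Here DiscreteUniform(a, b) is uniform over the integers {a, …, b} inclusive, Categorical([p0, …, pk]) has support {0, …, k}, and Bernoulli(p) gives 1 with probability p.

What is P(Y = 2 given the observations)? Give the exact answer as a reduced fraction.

Enumerate traces; 288 have nonzero weight after conditioning:
  (V=1, U=0, Z=0, W=0, Y=0, X=2) weight 1/864
  (V=1, U=0, Z=0, W=0, Y=0, X=3) weight 1/864
  (V=1, U=0, Z=0, W=0, Y=0, X=4) weight 1/864
  (V=1, U=0, Z=0, W=0, Y=0, X=5) weight 1/864
  (V=1, U=0, Z=0, W=1, Y=2, X=2) weight 1/648
  (V=1, U=0, Z=0, W=1, Y=2, X=3) weight 1/648
  (V=1, U=0, Z=0, W=1, Y=2, X=4) weight 1/648
  (V=1, U=0, Z=0, W=1, Y=2, X=5) weight 1/648
  (V=1, U=0, Z=0, W=2, Y=1, X=2) weight 1/1296
  … 279 more
Group by Y:
  weight(Y=0) = 1/9
  weight(Y=1) = 2/27
  weight(Y=2) = 4/27
Total weight = 1/9 + 2/27 + 4/27 = 1/3
P(Y=0 | obs) = 1/9 / 1/3 = 1/3
P(Y=1 | obs) = 2/27 / 1/3 = 2/9
P(Y=2 | obs) = 4/27 / 1/3 = 4/9

P(Y = 2 | obs) = 4/9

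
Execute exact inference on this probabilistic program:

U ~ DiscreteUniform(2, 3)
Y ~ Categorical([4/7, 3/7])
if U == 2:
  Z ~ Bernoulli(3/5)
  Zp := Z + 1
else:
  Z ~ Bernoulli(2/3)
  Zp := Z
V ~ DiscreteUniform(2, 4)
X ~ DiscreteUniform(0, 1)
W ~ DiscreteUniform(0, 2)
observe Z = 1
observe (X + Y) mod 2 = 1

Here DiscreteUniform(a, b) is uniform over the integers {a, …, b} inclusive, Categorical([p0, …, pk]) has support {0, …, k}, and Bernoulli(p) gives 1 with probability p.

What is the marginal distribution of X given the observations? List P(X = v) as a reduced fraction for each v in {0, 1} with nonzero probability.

P(X=0) = 3/7, P(X=1) = 4/7

Enumerate traces; 36 have nonzero weight after conditioning:
  (U=2, Y=0, Z=1, V=2, X=1, W=0) weight 1/105
  (U=2, Y=0, Z=1, V=2, X=1, W=1) weight 1/105
  (U=2, Y=0, Z=1, V=2, X=1, W=2) weight 1/105
  (U=2, Y=0, Z=1, V=3, X=1, W=0) weight 1/105
  (U=2, Y=0, Z=1, V=3, X=1, W=1) weight 1/105
  (U=2, Y=0, Z=1, V=3, X=1, W=2) weight 1/105
  (U=2, Y=0, Z=1, V=4, X=1, W=0) weight 1/105
  (U=2, Y=0, Z=1, V=4, X=1, W=1) weight 1/105
  (U=2, Y=1, Z=1, V=2, X=0, W=0) weight 1/140
  … 27 more
Group by X:
  weight(X=0) = 19/140
  weight(X=1) = 19/105
Total weight = 19/140 + 19/105 = 19/60
P(X=0 | obs) = 19/140 / 19/60 = 3/7
P(X=1 | obs) = 19/105 / 19/60 = 4/7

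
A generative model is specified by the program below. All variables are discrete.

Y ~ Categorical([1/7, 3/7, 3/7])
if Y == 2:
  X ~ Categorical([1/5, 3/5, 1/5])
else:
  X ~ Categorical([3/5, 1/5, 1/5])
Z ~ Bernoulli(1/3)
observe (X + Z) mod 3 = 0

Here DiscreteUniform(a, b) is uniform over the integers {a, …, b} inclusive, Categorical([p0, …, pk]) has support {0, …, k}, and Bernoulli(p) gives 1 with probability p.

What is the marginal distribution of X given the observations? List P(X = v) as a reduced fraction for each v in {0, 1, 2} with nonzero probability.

P(X=0) = 30/37, P(X=2) = 7/37

Enumerate traces; 6 have nonzero weight after conditioning:
  (Y=0, X=0, Z=0) weight 2/35
  (Y=0, X=2, Z=1) weight 1/105
  (Y=1, X=0, Z=0) weight 6/35
  (Y=1, X=2, Z=1) weight 1/35
  (Y=2, X=0, Z=0) weight 2/35
  (Y=2, X=2, Z=1) weight 1/35
Group by X:
  weight(X=0) = 2/7
  weight(X=2) = 1/15
Total weight = 2/7 + 1/15 = 37/105
P(X=0 | obs) = 2/7 / 37/105 = 30/37
P(X=2 | obs) = 1/15 / 37/105 = 7/37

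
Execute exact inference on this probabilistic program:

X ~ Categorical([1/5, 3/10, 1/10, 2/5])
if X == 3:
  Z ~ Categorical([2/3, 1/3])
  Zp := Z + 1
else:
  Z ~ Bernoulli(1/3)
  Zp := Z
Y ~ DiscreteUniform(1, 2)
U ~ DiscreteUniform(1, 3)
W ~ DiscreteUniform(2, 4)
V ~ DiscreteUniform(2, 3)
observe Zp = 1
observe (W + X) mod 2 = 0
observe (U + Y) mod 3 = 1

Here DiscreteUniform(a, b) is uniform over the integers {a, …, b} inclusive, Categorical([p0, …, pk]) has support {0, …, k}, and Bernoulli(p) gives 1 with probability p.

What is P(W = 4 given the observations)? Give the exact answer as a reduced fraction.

Enumerate traces; 24 have nonzero weight after conditioning:
  (X=0, Z=1, Y=1, U=3, W=2, V=2) weight 1/540
  (X=0, Z=1, Y=1, U=3, W=2, V=3) weight 1/540
  (X=0, Z=1, Y=1, U=3, W=4, V=2) weight 1/540
  (X=0, Z=1, Y=1, U=3, W=4, V=3) weight 1/540
  (X=0, Z=1, Y=2, U=2, W=2, V=2) weight 1/540
  (X=0, Z=1, Y=2, U=2, W=2, V=3) weight 1/540
  (X=0, Z=1, Y=2, U=2, W=4, V=2) weight 1/540
  (X=0, Z=1, Y=2, U=2, W=4, V=3) weight 1/540
  (X=1, Z=1, Y=1, U=3, W=3, V=2) weight 1/360
  … 15 more
Group by W:
  weight(W=2) = 1/90
  weight(W=3) = 11/270
  weight(W=4) = 1/90
Total weight = 1/90 + 11/270 + 1/90 = 17/270
P(W=2 | obs) = 1/90 / 17/270 = 3/17
P(W=3 | obs) = 11/270 / 17/270 = 11/17
P(W=4 | obs) = 1/90 / 17/270 = 3/17

P(W = 4 | obs) = 3/17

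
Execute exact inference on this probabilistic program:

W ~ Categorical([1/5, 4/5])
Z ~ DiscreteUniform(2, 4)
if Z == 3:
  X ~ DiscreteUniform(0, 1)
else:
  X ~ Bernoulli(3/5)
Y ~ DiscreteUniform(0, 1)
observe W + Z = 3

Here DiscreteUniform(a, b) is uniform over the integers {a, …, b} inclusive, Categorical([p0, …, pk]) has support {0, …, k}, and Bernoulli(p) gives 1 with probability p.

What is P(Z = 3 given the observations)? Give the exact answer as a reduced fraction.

Enumerate traces; 8 have nonzero weight after conditioning:
  (W=0, Z=3, X=0, Y=0) weight 1/60
  (W=0, Z=3, X=0, Y=1) weight 1/60
  (W=0, Z=3, X=1, Y=0) weight 1/60
  (W=0, Z=3, X=1, Y=1) weight 1/60
  (W=1, Z=2, X=0, Y=0) weight 4/75
  (W=1, Z=2, X=0, Y=1) weight 4/75
  (W=1, Z=2, X=1, Y=0) weight 2/25
  (W=1, Z=2, X=1, Y=1) weight 2/25
Group by Z:
  weight(Z=2) = 4/15
  weight(Z=3) = 1/15
Total weight = 4/15 + 1/15 = 1/3
P(Z=2 | obs) = 4/15 / 1/3 = 4/5
P(Z=3 | obs) = 1/15 / 1/3 = 1/5

P(Z = 3 | obs) = 1/5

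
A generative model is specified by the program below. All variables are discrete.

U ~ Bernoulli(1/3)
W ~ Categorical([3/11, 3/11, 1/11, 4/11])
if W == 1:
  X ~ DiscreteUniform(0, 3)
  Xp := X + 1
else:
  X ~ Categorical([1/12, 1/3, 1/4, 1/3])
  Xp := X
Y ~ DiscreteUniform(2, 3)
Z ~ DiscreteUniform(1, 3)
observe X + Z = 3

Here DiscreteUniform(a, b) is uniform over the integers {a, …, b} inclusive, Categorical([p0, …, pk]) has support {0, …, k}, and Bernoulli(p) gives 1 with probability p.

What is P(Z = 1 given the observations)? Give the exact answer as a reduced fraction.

Enumerate traces; 48 have nonzero weight after conditioning:
  (U=0, W=0, X=0, Y=2, Z=3) weight 1/396
  (U=0, W=0, X=0, Y=3, Z=3) weight 1/396
  (U=0, W=0, X=1, Y=2, Z=2) weight 1/99
  (U=0, W=0, X=1, Y=3, Z=2) weight 1/99
  (U=0, W=0, X=2, Y=2, Z=1) weight 1/132
  (U=0, W=0, X=2, Y=3, Z=1) weight 1/132
  (U=0, W=1, X=0, Y=2, Z=3) weight 1/132
  (U=0, W=1, X=0, Y=3, Z=3) weight 1/132
  … 40 more
Group by Z:
  weight(Z=1) = 1/12
  weight(Z=2) = 41/396
  weight(Z=3) = 17/396
Total weight = 1/12 + 41/396 + 17/396 = 91/396
P(Z=1 | obs) = 1/12 / 91/396 = 33/91
P(Z=2 | obs) = 41/396 / 91/396 = 41/91
P(Z=3 | obs) = 17/396 / 91/396 = 17/91

P(Z = 1 | obs) = 33/91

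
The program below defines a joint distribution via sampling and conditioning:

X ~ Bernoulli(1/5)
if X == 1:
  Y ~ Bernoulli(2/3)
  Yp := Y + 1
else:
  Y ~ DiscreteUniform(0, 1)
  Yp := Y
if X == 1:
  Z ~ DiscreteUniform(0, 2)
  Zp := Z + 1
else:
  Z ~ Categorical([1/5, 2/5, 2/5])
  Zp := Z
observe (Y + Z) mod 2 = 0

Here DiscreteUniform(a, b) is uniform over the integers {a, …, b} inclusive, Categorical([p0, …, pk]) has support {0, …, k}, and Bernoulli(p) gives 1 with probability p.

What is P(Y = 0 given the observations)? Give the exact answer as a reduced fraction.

P(Y = 0 | obs) = 32/55

Enumerate traces; 6 have nonzero weight after conditioning:
  (X=0, Y=0, Z=0) weight 2/25
  (X=0, Y=0, Z=2) weight 4/25
  (X=0, Y=1, Z=1) weight 4/25
  (X=1, Y=0, Z=0) weight 1/45
  (X=1, Y=0, Z=2) weight 1/45
  (X=1, Y=1, Z=1) weight 2/45
Group by Y:
  weight(Y=0) = 64/225
  weight(Y=1) = 46/225
Total weight = 64/225 + 46/225 = 22/45
P(Y=0 | obs) = 64/225 / 22/45 = 32/55
P(Y=1 | obs) = 46/225 / 22/45 = 23/55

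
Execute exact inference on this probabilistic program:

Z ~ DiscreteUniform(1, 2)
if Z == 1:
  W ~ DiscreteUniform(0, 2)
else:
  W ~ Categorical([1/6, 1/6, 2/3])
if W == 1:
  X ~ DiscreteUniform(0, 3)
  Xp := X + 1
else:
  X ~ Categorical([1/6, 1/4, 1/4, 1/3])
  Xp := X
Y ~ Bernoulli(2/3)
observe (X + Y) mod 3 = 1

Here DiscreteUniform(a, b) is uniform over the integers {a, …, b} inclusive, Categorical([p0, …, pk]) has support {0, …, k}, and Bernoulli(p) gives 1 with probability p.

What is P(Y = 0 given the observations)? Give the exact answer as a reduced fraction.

Enumerate traces; 18 have nonzero weight after conditioning:
  (Z=1, W=0, X=0, Y=1) weight 1/54
  (Z=1, W=0, X=1, Y=0) weight 1/72
  (Z=1, W=0, X=3, Y=1) weight 1/27
  (Z=1, W=1, X=0, Y=1) weight 1/36
  (Z=1, W=1, X=1, Y=0) weight 1/72
  (Z=1, W=1, X=3, Y=1) weight 1/36
  (Z=1, W=2, X=0, Y=1) weight 1/54
  (Z=1, W=2, X=1, Y=0) weight 1/72
  … 10 more
Group by Y:
  weight(Y=0) = 1/12
  weight(Y=1) = 1/3
Total weight = 1/12 + 1/3 = 5/12
P(Y=0 | obs) = 1/12 / 5/12 = 1/5
P(Y=1 | obs) = 1/3 / 5/12 = 4/5

P(Y = 0 | obs) = 1/5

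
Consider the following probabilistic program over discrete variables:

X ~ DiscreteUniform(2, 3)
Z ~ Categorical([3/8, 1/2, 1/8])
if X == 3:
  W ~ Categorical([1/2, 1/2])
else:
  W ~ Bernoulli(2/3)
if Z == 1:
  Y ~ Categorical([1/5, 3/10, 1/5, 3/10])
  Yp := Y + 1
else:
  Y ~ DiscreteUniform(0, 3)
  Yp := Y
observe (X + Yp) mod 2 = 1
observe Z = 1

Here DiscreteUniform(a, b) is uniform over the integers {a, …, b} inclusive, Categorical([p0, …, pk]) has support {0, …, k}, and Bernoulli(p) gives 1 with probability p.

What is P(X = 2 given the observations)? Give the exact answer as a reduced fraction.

P(X = 2 | obs) = 2/5

Enumerate traces; 8 have nonzero weight after conditioning:
  (X=2, Z=1, W=0, Y=0) weight 1/60
  (X=2, Z=1, W=0, Y=2) weight 1/60
  (X=2, Z=1, W=1, Y=0) weight 1/30
  (X=2, Z=1, W=1, Y=2) weight 1/30
  (X=3, Z=1, W=0, Y=1) weight 3/80
  (X=3, Z=1, W=0, Y=3) weight 3/80
  (X=3, Z=1, W=1, Y=1) weight 3/80
  (X=3, Z=1, W=1, Y=3) weight 3/80
Group by X:
  weight(X=2) = 1/10
  weight(X=3) = 3/20
Total weight = 1/10 + 3/20 = 1/4
P(X=2 | obs) = 1/10 / 1/4 = 2/5
P(X=3 | obs) = 3/20 / 1/4 = 3/5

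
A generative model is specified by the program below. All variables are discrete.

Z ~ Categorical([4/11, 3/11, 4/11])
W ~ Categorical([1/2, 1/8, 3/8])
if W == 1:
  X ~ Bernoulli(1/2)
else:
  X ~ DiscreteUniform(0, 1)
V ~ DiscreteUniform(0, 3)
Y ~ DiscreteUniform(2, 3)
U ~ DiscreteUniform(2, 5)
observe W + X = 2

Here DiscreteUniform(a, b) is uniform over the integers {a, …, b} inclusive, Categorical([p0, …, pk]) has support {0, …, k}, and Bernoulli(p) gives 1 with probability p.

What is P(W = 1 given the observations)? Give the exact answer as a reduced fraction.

Enumerate traces; 192 have nonzero weight after conditioning:
  (Z=0, W=1, X=1, V=0, Y=2, U=2) weight 1/1408
  (Z=0, W=1, X=1, V=0, Y=2, U=3) weight 1/1408
  (Z=0, W=1, X=1, V=0, Y=2, U=4) weight 1/1408
  (Z=0, W=1, X=1, V=0, Y=2, U=5) weight 1/1408
  (Z=0, W=1, X=1, V=0, Y=3, U=2) weight 1/1408
  (Z=0, W=1, X=1, V=0, Y=3, U=3) weight 1/1408
  (Z=0, W=1, X=1, V=0, Y=3, U=4) weight 1/1408
  (Z=0, W=1, X=1, V=0, Y=3, U=5) weight 1/1408
  (Z=0, W=2, X=0, V=0, Y=2, U=2) weight 3/1408
  … 183 more
Group by W:
  weight(W=1) = 1/16
  weight(W=2) = 3/16
Total weight = 1/16 + 3/16 = 1/4
P(W=1 | obs) = 1/16 / 1/4 = 1/4
P(W=2 | obs) = 3/16 / 1/4 = 3/4

P(W = 1 | obs) = 1/4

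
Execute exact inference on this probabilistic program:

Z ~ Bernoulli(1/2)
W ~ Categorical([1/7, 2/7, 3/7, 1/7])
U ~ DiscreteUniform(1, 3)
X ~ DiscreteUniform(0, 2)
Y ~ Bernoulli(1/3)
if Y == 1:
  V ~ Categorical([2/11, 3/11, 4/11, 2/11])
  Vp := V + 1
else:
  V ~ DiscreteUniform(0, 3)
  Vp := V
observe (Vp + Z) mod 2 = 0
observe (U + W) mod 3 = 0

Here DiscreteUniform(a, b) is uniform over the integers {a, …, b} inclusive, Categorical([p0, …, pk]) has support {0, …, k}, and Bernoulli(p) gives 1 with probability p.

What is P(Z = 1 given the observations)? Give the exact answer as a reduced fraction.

P(Z = 1 | obs) = 17/33

Enumerate traces; 96 have nonzero weight after conditioning:
  (Z=0, W=0, U=3, X=0, Y=0, V=0) weight 1/756
  (Z=0, W=0, U=3, X=0, Y=0, V=2) weight 1/756
  (Z=0, W=0, U=3, X=0, Y=1, V=1) weight 1/1386
  (Z=0, W=0, U=3, X=0, Y=1, V=3) weight 1/2079
  (Z=0, W=0, U=3, X=1, Y=0, V=0) weight 1/756
  (Z=0, W=0, U=3, X=1, Y=0, V=2) weight 1/756
  (Z=0, W=0, U=3, X=1, Y=1, V=1) weight 1/1386
  (Z=0, W=0, U=3, X=1, Y=1, V=3) weight 1/2079
  (Z=1, W=0, U=3, X=0, Y=0, V=1) weight 1/756
  … 87 more
Group by Z:
  weight(Z=0) = 8/99
  weight(Z=1) = 17/198
Total weight = 8/99 + 17/198 = 1/6
P(Z=0 | obs) = 8/99 / 1/6 = 16/33
P(Z=1 | obs) = 17/198 / 1/6 = 17/33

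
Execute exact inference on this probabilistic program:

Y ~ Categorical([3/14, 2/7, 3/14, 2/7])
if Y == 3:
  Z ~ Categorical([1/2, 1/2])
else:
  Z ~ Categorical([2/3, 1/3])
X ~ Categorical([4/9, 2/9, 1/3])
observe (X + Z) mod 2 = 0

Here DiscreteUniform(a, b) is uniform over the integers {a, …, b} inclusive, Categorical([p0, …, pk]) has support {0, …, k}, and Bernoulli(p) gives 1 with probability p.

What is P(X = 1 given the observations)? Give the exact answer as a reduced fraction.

P(X = 1 | obs) = 16/107

Enumerate traces; 12 have nonzero weight after conditioning:
  (Y=0, Z=0, X=0) weight 4/63
  (Y=0, Z=0, X=2) weight 1/21
  (Y=0, Z=1, X=1) weight 1/63
  (Y=1, Z=0, X=0) weight 16/189
  (Y=1, Z=0, X=2) weight 4/63
  (Y=1, Z=1, X=1) weight 4/189
  (Y=2, Z=0, X=0) weight 4/63
  (Y=2, Z=0, X=2) weight 1/21
  … 4 more
Group by X:
  weight(X=0) = 52/189
  weight(X=1) = 16/189
  weight(X=2) = 13/63
Total weight = 52/189 + 16/189 + 13/63 = 107/189
P(X=0 | obs) = 52/189 / 107/189 = 52/107
P(X=1 | obs) = 16/189 / 107/189 = 16/107
P(X=2 | obs) = 13/63 / 107/189 = 39/107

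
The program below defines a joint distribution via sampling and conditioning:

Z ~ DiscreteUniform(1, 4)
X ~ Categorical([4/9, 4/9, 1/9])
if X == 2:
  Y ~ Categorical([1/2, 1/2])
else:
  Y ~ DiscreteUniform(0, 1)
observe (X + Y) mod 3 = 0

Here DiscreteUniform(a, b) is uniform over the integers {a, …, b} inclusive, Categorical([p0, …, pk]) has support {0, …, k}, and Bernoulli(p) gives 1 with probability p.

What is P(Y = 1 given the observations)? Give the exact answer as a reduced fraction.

Enumerate traces; 8 have nonzero weight after conditioning:
  (Z=1, X=0, Y=0) weight 1/18
  (Z=1, X=2, Y=1) weight 1/72
  (Z=2, X=0, Y=0) weight 1/18
  (Z=2, X=2, Y=1) weight 1/72
  (Z=3, X=0, Y=0) weight 1/18
  (Z=3, X=2, Y=1) weight 1/72
  (Z=4, X=0, Y=0) weight 1/18
  (Z=4, X=2, Y=1) weight 1/72
Group by Y:
  weight(Y=0) = 2/9
  weight(Y=1) = 1/18
Total weight = 2/9 + 1/18 = 5/18
P(Y=0 | obs) = 2/9 / 5/18 = 4/5
P(Y=1 | obs) = 1/18 / 5/18 = 1/5

P(Y = 1 | obs) = 1/5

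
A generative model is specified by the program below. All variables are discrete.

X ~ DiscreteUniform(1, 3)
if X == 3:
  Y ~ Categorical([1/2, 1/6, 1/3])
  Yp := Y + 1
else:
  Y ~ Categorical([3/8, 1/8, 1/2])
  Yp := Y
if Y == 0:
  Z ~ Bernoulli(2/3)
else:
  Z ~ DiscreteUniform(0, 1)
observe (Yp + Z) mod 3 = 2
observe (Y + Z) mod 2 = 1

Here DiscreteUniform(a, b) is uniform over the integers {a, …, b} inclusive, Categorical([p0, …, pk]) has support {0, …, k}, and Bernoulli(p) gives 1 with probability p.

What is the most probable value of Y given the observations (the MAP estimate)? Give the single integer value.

Enumerate traces; 2 have nonzero weight after conditioning:
  (X=3, Y=0, Z=1) weight 1/9
  (X=3, Y=1, Z=0) weight 1/36
Group by Y:
  weight(Y=0) = 1/9
  weight(Y=1) = 1/36
Total weight = 1/9 + 1/36 = 5/36
P(Y=0 | obs) = 1/9 / 5/36 = 4/5
P(Y=1 | obs) = 1/36 / 5/36 = 1/5
argmax = 0

argmax_v P(Y = v | obs) = 0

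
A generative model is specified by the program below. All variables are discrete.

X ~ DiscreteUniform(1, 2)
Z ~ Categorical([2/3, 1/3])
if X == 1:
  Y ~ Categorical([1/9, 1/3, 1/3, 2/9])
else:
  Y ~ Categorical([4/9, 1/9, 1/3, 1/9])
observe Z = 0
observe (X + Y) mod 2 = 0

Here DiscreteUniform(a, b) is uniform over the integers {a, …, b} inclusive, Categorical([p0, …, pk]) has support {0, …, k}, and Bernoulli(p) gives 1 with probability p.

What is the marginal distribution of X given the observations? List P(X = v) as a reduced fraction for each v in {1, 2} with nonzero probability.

P(X=1) = 5/12, P(X=2) = 7/12

Enumerate traces; 4 have nonzero weight after conditioning:
  (X=1, Z=0, Y=1) weight 1/9
  (X=1, Z=0, Y=3) weight 2/27
  (X=2, Z=0, Y=0) weight 4/27
  (X=2, Z=0, Y=2) weight 1/9
Group by X:
  weight(X=1) = 5/27
  weight(X=2) = 7/27
Total weight = 5/27 + 7/27 = 4/9
P(X=1 | obs) = 5/27 / 4/9 = 5/12
P(X=2 | obs) = 7/27 / 4/9 = 7/12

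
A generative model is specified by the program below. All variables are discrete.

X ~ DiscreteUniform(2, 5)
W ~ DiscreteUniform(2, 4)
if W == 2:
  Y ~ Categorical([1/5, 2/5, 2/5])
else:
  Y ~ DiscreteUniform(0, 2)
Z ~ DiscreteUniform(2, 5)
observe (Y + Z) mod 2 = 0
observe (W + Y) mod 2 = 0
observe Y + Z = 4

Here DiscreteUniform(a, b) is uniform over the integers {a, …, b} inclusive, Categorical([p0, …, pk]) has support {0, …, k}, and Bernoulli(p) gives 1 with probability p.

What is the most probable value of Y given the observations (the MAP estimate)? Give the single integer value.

Enumerate traces; 20 have nonzero weight after conditioning:
  (X=2, W=2, Y=0, Z=4) weight 1/240
  (X=2, W=2, Y=2, Z=2) weight 1/120
  (X=2, W=3, Y=1, Z=3) weight 1/144
  (X=2, W=4, Y=0, Z=4) weight 1/144
  (X=2, W=4, Y=2, Z=2) weight 1/144
  (X=3, W=2, Y=0, Z=4) weight 1/240
  (X=3, W=2, Y=2, Z=2) weight 1/120
  (X=3, W=3, Y=1, Z=3) weight 1/144
  … 12 more
Group by Y:
  weight(Y=0) = 2/45
  weight(Y=1) = 1/36
  weight(Y=2) = 11/180
Total weight = 2/45 + 1/36 + 11/180 = 2/15
P(Y=0 | obs) = 2/45 / 2/15 = 1/3
P(Y=1 | obs) = 1/36 / 2/15 = 5/24
P(Y=2 | obs) = 11/180 / 2/15 = 11/24
argmax = 2

argmax_v P(Y = v | obs) = 2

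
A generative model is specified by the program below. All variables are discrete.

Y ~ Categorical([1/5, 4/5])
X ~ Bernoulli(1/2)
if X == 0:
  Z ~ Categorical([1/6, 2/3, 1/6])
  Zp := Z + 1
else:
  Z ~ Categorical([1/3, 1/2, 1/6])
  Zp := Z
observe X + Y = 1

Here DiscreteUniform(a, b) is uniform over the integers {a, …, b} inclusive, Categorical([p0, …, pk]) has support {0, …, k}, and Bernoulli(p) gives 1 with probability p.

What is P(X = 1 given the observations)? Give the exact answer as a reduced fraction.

Enumerate traces; 6 have nonzero weight after conditioning:
  (Y=0, X=1, Z=0) weight 1/30
  (Y=0, X=1, Z=1) weight 1/20
  (Y=0, X=1, Z=2) weight 1/60
  (Y=1, X=0, Z=0) weight 1/15
  (Y=1, X=0, Z=1) weight 4/15
  (Y=1, X=0, Z=2) weight 1/15
Group by X:
  weight(X=0) = 2/5
  weight(X=1) = 1/10
Total weight = 2/5 + 1/10 = 1/2
P(X=0 | obs) = 2/5 / 1/2 = 4/5
P(X=1 | obs) = 1/10 / 1/2 = 1/5

P(X = 1 | obs) = 1/5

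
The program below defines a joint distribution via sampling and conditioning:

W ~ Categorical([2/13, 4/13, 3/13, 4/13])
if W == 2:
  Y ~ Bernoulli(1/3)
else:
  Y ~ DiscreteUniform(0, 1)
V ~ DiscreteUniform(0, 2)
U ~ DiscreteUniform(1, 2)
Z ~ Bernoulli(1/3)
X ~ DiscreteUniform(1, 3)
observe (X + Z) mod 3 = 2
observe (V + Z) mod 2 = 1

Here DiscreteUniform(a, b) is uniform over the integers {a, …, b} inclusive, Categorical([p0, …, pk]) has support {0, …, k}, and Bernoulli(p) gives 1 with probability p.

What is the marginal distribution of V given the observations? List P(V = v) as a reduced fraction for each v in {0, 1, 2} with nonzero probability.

Enumerate traces; 48 have nonzero weight after conditioning:
  (W=0, Y=0, V=0, U=1, Z=1, X=1) weight 1/702
  (W=0, Y=0, V=0, U=2, Z=1, X=1) weight 1/702
  (W=0, Y=0, V=1, U=1, Z=0, X=2) weight 1/351
  (W=0, Y=0, V=1, U=2, Z=0, X=2) weight 1/351
  (W=0, Y=0, V=2, U=1, Z=1, X=1) weight 1/702
  (W=0, Y=0, V=2, U=2, Z=1, X=1) weight 1/702
  (W=0, Y=1, V=0, U=1, Z=1, X=1) weight 1/702
  (W=0, Y=1, V=0, U=2, Z=1, X=1) weight 1/702
  … 40 more
Group by V:
  weight(V=0) = 1/27
  weight(V=1) = 2/27
  weight(V=2) = 1/27
Total weight = 1/27 + 2/27 + 1/27 = 4/27
P(V=0 | obs) = 1/27 / 4/27 = 1/4
P(V=1 | obs) = 2/27 / 4/27 = 1/2
P(V=2 | obs) = 1/27 / 4/27 = 1/4

P(V=0) = 1/4, P(V=1) = 1/2, P(V=2) = 1/4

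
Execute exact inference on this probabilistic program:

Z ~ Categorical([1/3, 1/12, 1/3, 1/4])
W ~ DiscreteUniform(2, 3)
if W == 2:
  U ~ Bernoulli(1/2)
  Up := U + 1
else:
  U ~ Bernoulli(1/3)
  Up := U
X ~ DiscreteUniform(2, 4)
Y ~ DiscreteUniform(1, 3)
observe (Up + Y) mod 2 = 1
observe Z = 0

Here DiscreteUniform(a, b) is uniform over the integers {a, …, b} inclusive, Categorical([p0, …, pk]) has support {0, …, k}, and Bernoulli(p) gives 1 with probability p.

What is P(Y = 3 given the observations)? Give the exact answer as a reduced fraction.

Enumerate traces; 18 have nonzero weight after conditioning:
  (Z=0, W=2, U=0, X=2, Y=2) weight 1/108
  (Z=0, W=2, U=0, X=3, Y=2) weight 1/108
  (Z=0, W=2, U=0, X=4, Y=2) weight 1/108
  (Z=0, W=2, U=1, X=2, Y=1) weight 1/108
  (Z=0, W=2, U=1, X=2, Y=3) weight 1/108
  (Z=0, W=2, U=1, X=3, Y=1) weight 1/108
  (Z=0, W=2, U=1, X=3, Y=3) weight 1/108
  (Z=0, W=2, U=1, X=4, Y=1) weight 1/108
  … 10 more
Group by Y:
  weight(Y=1) = 7/108
  weight(Y=2) = 5/108
  weight(Y=3) = 7/108
Total weight = 7/108 + 5/108 + 7/108 = 19/108
P(Y=1 | obs) = 7/108 / 19/108 = 7/19
P(Y=2 | obs) = 5/108 / 19/108 = 5/19
P(Y=3 | obs) = 7/108 / 19/108 = 7/19

P(Y = 3 | obs) = 7/19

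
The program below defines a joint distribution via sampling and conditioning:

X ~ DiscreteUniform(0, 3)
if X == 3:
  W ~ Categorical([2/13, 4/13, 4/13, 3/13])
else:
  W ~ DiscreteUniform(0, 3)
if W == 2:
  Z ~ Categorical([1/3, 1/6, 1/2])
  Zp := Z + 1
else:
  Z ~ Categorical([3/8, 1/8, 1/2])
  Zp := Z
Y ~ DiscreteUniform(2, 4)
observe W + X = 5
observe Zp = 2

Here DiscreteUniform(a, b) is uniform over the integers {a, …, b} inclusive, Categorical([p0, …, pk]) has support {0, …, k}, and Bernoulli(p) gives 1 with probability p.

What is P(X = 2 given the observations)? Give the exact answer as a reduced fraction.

Enumerate traces; 6 have nonzero weight after conditioning:
  (X=2, W=3, Z=2, Y=2) weight 1/96
  (X=2, W=3, Z=2, Y=3) weight 1/96
  (X=2, W=3, Z=2, Y=4) weight 1/96
  (X=3, W=2, Z=1, Y=2) weight 1/234
  (X=3, W=2, Z=1, Y=3) weight 1/234
  (X=3, W=2, Z=1, Y=4) weight 1/234
Group by X:
  weight(X=2) = 1/32
  weight(X=3) = 1/78
Total weight = 1/32 + 1/78 = 55/1248
P(X=2 | obs) = 1/32 / 55/1248 = 39/55
P(X=3 | obs) = 1/78 / 55/1248 = 16/55

P(X = 2 | obs) = 39/55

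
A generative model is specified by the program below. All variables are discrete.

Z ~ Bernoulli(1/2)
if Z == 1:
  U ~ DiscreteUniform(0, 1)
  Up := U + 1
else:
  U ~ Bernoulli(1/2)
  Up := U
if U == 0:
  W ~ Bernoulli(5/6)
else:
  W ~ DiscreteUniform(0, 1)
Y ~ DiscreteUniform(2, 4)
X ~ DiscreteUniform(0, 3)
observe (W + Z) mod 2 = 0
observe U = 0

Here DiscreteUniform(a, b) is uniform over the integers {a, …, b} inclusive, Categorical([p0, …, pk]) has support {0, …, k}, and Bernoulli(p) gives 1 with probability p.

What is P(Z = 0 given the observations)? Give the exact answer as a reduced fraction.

P(Z = 0 | obs) = 1/6

Enumerate traces; 24 have nonzero weight after conditioning:
  (Z=0, U=0, W=0, Y=2, X=0) weight 1/288
  (Z=0, U=0, W=0, Y=2, X=1) weight 1/288
  (Z=0, U=0, W=0, Y=2, X=2) weight 1/288
  (Z=0, U=0, W=0, Y=2, X=3) weight 1/288
  (Z=0, U=0, W=0, Y=3, X=0) weight 1/288
  (Z=0, U=0, W=0, Y=3, X=1) weight 1/288
  (Z=0, U=0, W=0, Y=3, X=2) weight 1/288
  (Z=0, U=0, W=0, Y=3, X=3) weight 1/288
  (Z=1, U=0, W=1, Y=2, X=0) weight 5/288
  … 15 more
Group by Z:
  weight(Z=0) = 1/24
  weight(Z=1) = 5/24
Total weight = 1/24 + 5/24 = 1/4
P(Z=0 | obs) = 1/24 / 1/4 = 1/6
P(Z=1 | obs) = 5/24 / 1/4 = 5/6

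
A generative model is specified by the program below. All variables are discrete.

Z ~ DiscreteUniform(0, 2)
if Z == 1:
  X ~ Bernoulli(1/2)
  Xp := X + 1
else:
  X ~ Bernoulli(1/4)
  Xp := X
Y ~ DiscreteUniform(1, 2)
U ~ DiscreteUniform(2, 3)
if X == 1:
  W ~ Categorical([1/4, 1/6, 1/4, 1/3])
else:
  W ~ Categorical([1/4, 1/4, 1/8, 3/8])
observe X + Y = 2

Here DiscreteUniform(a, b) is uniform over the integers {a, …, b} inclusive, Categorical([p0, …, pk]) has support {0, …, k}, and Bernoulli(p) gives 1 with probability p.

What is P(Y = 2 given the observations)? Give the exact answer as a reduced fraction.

P(Y = 2 | obs) = 2/3

Enumerate traces; 48 have nonzero weight after conditioning:
  (Z=0, X=0, Y=2, U=2, W=0) weight 1/64
  (Z=0, X=0, Y=2, U=2, W=1) weight 1/64
  (Z=0, X=0, Y=2, U=2, W=2) weight 1/128
  (Z=0, X=0, Y=2, U=2, W=3) weight 3/128
  (Z=0, X=0, Y=2, U=3, W=0) weight 1/64
  (Z=0, X=0, Y=2, U=3, W=1) weight 1/64
  (Z=0, X=0, Y=2, U=3, W=2) weight 1/128
  (Z=0, X=0, Y=2, U=3, W=3) weight 3/128
  (Z=0, X=1, Y=1, U=2, W=0) weight 1/192
  … 39 more
Group by Y:
  weight(Y=1) = 1/6
  weight(Y=2) = 1/3
Total weight = 1/6 + 1/3 = 1/2
P(Y=1 | obs) = 1/6 / 1/2 = 1/3
P(Y=2 | obs) = 1/3 / 1/2 = 2/3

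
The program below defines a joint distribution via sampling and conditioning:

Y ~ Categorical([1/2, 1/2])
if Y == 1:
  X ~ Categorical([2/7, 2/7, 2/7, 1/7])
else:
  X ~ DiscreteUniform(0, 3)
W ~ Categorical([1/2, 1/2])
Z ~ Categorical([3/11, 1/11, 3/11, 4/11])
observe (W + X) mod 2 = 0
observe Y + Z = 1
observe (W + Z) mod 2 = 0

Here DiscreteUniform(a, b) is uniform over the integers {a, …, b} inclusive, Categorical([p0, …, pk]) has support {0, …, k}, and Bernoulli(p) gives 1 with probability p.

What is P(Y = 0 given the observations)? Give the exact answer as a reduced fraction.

P(Y = 0 | obs) = 7/31

Enumerate traces; 4 have nonzero weight after conditioning:
  (Y=0, X=1, W=1, Z=1) weight 1/176
  (Y=0, X=3, W=1, Z=1) weight 1/176
  (Y=1, X=0, W=0, Z=0) weight 3/154
  (Y=1, X=2, W=0, Z=0) weight 3/154
Group by Y:
  weight(Y=0) = 1/88
  weight(Y=1) = 3/77
Total weight = 1/88 + 3/77 = 31/616
P(Y=0 | obs) = 1/88 / 31/616 = 7/31
P(Y=1 | obs) = 3/77 / 31/616 = 24/31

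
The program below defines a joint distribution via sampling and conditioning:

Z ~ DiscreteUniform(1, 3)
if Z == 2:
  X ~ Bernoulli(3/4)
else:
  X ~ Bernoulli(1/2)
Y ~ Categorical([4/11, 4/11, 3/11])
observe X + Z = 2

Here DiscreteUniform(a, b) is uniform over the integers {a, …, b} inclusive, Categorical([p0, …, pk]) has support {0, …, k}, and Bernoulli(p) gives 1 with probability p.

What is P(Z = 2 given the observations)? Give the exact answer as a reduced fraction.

Enumerate traces; 6 have nonzero weight after conditioning:
  (Z=1, X=1, Y=0) weight 2/33
  (Z=1, X=1, Y=1) weight 2/33
  (Z=1, X=1, Y=2) weight 1/22
  (Z=2, X=0, Y=0) weight 1/33
  (Z=2, X=0, Y=1) weight 1/33
  (Z=2, X=0, Y=2) weight 1/44
Group by Z:
  weight(Z=1) = 1/6
  weight(Z=2) = 1/12
Total weight = 1/6 + 1/12 = 1/4
P(Z=1 | obs) = 1/6 / 1/4 = 2/3
P(Z=2 | obs) = 1/12 / 1/4 = 1/3

P(Z = 2 | obs) = 1/3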